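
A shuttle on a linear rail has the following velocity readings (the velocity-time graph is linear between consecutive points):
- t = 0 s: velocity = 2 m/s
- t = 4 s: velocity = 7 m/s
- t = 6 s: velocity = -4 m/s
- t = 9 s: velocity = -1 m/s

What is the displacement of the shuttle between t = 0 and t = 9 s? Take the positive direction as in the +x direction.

13.5 m

Net displacement equals the area under the velocity-time graph (areas below the axis count negative).
0–4 s: ½(2 + 7)(4) = 18 m
4–6 s: ½(7 + -4)(2) = 3 m
6–9 s: ½(-4 + -1)(3) = -7.5 m
Net displacement = 13.5 m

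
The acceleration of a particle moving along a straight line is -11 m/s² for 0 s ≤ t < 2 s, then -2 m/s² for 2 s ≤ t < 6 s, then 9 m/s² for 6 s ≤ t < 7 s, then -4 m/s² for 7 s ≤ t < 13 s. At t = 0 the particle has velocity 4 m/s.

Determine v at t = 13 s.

Δv equals the area under the a-t graph; then v = v₀ + Δv.
0–2 s: -11 × 2 = -22 m/s
2–6 s: -2 × 4 = -8 m/s
6–7 s: 9 × 1 = 9 m/s
7–13 s: -4 × 6 = -24 m/s
Δv = -45 m/s, so v(13) = 4 + (-45) = -41 m/s.

-41 m/s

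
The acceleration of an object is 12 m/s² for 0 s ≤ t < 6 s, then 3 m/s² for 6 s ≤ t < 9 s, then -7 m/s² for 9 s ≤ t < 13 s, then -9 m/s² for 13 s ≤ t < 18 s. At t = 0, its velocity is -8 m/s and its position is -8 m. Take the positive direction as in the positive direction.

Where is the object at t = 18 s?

714 m

On each constant-a segment, Δv = aΔt and Δx = v₀Δt + ½aΔt²; chain segment to segment.
0–6 s: v starts -8 m/s; Δx = -8·6 + ½·12·6² = 168 m; v ends 64 m/s.
6–9 s: v starts 64 m/s; Δx = 64·3 + ½·3·3² = 205.5 m; v ends 73 m/s.
9–13 s: v starts 73 m/s; Δx = 73·4 + ½·-7·4² = 236 m; v ends 45 m/s.
13–18 s: v starts 45 m/s; Δx = 45·5 + ½·-9·5² = 112.5 m; v ends 0 m/s.
x(18) = -8 + Σ Δx = 714 m.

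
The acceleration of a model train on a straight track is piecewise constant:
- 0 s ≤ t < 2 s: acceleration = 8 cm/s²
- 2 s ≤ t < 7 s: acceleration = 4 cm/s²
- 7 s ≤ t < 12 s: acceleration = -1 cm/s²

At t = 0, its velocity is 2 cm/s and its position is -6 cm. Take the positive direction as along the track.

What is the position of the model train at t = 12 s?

On each constant-a segment, Δv = aΔt and Δx = v₀Δt + ½aΔt²; chain segment to segment.
0–2 s: v starts 2 cm/s; Δx = 2·2 + ½·8·2² = 20 cm; v ends 18 cm/s.
2–7 s: v starts 18 cm/s; Δx = 18·5 + ½·4·5² = 140 cm; v ends 38 cm/s.
7–12 s: v starts 38 cm/s; Δx = 38·5 + ½·-1·5² = 177.5 cm; v ends 33 cm/s.
x(12) = -6 + Σ Δx = 331.5 cm.

331.5 cm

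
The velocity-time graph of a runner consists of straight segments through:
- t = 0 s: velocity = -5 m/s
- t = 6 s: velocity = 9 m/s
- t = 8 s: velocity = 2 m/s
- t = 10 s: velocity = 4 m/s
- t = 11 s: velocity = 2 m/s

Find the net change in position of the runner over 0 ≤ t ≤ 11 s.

32 m

Displacement is the signed area under the v-t curve.
0–6 s: ½(-5 + 9)(6) = 12 m
6–8 s: ½(9 + 2)(2) = 11 m
8–10 s: ½(2 + 4)(2) = 6 m
10–11 s: ½(4 + 2)(1) = 3 m
Net displacement = 32 m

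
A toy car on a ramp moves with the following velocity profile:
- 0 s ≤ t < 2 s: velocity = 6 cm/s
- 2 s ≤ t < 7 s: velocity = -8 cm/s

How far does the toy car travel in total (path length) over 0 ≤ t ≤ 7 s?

Distance (not displacement) is the total path length: add the absolute areas under v-t.
0–2 s: |6| × 2 = 12 cm
2–7 s: |-8| × 5 = 40 cm
Total distance = 52 cm

52 cm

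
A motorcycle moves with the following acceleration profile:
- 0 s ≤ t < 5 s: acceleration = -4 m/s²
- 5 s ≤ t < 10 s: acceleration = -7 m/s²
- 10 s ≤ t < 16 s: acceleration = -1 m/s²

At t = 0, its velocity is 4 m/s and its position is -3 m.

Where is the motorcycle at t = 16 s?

On each constant-a segment, Δv = aΔt and Δx = v₀Δt + ½aΔt²; chain segment to segment.
0–5 s: v starts 4 m/s; Δx = 4·5 + ½·-4·5² = -30 m; v ends -16 m/s.
5–10 s: v starts -16 m/s; Δx = -16·5 + ½·-7·5² = -167.5 m; v ends -51 m/s.
10–16 s: v starts -51 m/s; Δx = -51·6 + ½·-1·6² = -324 m; v ends -57 m/s.
x(16) = -3 + Σ Δx = -524.5 m.

-524.5 m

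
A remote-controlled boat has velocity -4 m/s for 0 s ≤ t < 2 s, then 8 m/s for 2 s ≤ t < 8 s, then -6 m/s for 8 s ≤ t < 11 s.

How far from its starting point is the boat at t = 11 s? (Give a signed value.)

22 m

Net displacement equals the area under the velocity-time graph (areas below the axis count negative).
0–2 s: -4 × 2 = -8 m
2–8 s: 8 × 6 = 48 m
8–11 s: -6 × 3 = -18 m
Net displacement = 22 m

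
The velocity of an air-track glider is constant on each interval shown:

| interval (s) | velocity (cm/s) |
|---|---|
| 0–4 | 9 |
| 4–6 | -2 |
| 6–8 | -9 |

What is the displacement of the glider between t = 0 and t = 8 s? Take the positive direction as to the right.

14 cm

Net displacement equals the area under the velocity-time graph (areas below the axis count negative).
0–4 s: 9 × 4 = 36 cm
4–6 s: -2 × 2 = -4 cm
6–8 s: -9 × 2 = -18 cm
Net displacement = 14 cm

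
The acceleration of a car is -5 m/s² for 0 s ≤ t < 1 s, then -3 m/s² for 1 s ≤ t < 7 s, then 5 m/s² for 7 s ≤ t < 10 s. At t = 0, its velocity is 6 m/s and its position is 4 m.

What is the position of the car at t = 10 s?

On each constant-a segment, Δv = aΔt and Δx = v₀Δt + ½aΔt²; chain segment to segment.
0–1 s: v starts 6 m/s; Δx = 6·1 + ½·-5·1² = 3.5 m; v ends 1 m/s.
1–7 s: v starts 1 m/s; Δx = 1·6 + ½·-3·6² = -48 m; v ends -17 m/s.
7–10 s: v starts -17 m/s; Δx = -17·3 + ½·5·3² = -28.5 m; v ends -2 m/s.
x(10) = 4 + Σ Δx = -69 m.

-69 m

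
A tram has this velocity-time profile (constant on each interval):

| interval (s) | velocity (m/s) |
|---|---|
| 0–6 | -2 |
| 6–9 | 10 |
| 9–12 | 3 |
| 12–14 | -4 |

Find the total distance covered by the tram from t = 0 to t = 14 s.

Distance (not displacement) is the total path length: add the absolute areas under v-t.
0–6 s: |-2| × 6 = 12 m
6–9 s: |10| × 3 = 30 m
9–12 s: |3| × 3 = 9 m
12–14 s: |-4| × 2 = 8 m
Total distance = 59 m

59 m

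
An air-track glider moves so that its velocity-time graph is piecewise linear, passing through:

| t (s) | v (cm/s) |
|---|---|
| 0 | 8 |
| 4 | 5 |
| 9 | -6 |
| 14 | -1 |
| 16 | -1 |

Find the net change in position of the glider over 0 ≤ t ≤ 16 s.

Displacement is the signed area under the v-t curve.
0–4 s: ½(8 + 5)(4) = 26 cm
4–9 s: ½(5 + -6)(5) = -2.5 cm
9–14 s: ½(-6 + -1)(5) = -17.5 cm
14–16 s: -1 × 2 = -2 cm
Net displacement = 4 cm

4 cm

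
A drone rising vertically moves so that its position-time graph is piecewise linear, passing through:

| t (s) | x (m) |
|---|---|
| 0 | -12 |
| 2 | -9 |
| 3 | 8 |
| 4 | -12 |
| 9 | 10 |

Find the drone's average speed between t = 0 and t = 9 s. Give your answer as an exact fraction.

62/9 m/s

Average speed = (total path length)/(elapsed time); on a piecewise-linear x-t graph the path length is Σ|Δx|.
0–2 s: |Δx| = |-9 − -12| = 3 m
2–3 s: |Δx| = |8 − -9| = 17 m
3–4 s: |Δx| = |-12 − 8| = 20 m
4–9 s: |Δx| = |10 − -12| = 22 m
Total path = 62 m; average speed = 62/9 = 62/9 m/s.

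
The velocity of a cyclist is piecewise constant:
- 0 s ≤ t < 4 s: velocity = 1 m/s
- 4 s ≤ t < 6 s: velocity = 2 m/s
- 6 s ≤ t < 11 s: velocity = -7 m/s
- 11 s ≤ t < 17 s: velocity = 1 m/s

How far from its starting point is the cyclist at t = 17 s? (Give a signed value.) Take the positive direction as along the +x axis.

Net displacement equals the area under the velocity-time graph (areas below the axis count negative).
0–4 s: 1 × 4 = 4 m
4–6 s: 2 × 2 = 4 m
6–11 s: -7 × 5 = -35 m
11–17 s: 1 × 6 = 6 m
Net displacement = -21 m

-21 m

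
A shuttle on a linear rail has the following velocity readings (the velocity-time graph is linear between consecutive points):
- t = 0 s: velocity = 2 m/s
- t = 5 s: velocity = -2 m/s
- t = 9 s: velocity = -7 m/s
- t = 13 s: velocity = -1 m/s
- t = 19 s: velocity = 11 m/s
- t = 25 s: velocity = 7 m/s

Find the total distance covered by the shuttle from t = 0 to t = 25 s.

123.5 m

Total distance travelled is ∫|v| dt — sum the magnitudes of each area piece.
0–5 s: v = 0 at t = 2.5 s; triangle areas 2.5 + 2.5 = 5 m
5–9 s: |½(-2 + -7)(4)| = 18 m
9–13 s: |½(-7 + -1)(4)| = 16 m
13–19 s: v = 0 at t = 13.5 s; triangle areas 0.25 + 30.25 = 30.5 m
19–25 s: |½(11 + 7)(6)| = 54 m
Total distance = 123.5 m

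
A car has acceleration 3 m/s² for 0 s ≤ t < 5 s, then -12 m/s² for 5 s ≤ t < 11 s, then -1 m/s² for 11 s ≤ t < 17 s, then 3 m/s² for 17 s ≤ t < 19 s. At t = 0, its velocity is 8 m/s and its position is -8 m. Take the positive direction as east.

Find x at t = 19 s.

-424.5 m

On each constant-a segment, Δv = aΔt and Δx = v₀Δt + ½aΔt²; chain segment to segment.
0–5 s: v starts 8 m/s; Δx = 8·5 + ½·3·5² = 77.5 m; v ends 23 m/s.
5–11 s: v starts 23 m/s; Δx = 23·6 + ½·-12·6² = -78 m; v ends -49 m/s.
11–17 s: v starts -49 m/s; Δx = -49·6 + ½·-1·6² = -312 m; v ends -55 m/s.
17–19 s: v starts -55 m/s; Δx = -55·2 + ½·3·2² = -104 m; v ends -49 m/s.
x(19) = -8 + Σ Δx = -424.5 m.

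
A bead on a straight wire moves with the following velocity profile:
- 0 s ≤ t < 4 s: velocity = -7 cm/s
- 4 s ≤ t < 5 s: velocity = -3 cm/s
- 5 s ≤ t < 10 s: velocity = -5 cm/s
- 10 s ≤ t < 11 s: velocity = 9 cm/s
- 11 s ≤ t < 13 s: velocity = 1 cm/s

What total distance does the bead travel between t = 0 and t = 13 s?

67 cm

Distance (not displacement) is the total path length: add the absolute areas under v-t.
0–4 s: |-7| × 4 = 28 cm
4–5 s: |-3| × 1 = 3 cm
5–10 s: |-5| × 5 = 25 cm
10–11 s: |9| × 1 = 9 cm
11–13 s: |1| × 2 = 2 cm
Total distance = 67 cm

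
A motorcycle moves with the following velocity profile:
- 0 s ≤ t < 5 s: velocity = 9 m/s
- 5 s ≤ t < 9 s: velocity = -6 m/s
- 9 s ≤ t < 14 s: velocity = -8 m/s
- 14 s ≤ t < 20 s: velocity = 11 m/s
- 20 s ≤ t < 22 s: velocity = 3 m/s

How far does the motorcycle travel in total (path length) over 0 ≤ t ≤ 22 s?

Distance (not displacement) is the total path length: add the absolute areas under v-t.
0–5 s: |9| × 5 = 45 m
5–9 s: |-6| × 4 = 24 m
9–14 s: |-8| × 5 = 40 m
14–20 s: |11| × 6 = 66 m
20–22 s: |3| × 2 = 6 m
Total distance = 181 m

181 m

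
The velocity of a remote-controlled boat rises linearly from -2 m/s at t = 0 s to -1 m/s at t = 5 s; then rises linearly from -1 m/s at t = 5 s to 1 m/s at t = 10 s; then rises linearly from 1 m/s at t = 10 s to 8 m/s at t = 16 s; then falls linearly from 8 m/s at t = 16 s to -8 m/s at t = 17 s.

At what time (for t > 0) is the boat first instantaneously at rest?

v changes sign on 5–10 s (from -1 to 1); the graph is linear there, so v = 0 at t = 5 + (1)·(10 − 5)/(1 − -1) = 7.5 s.

t = 7.5 s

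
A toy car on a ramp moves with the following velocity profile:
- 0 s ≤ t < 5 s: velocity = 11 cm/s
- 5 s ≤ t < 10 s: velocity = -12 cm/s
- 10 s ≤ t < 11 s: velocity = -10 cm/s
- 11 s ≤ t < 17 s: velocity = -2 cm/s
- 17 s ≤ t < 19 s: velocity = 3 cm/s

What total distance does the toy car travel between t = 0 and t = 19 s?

Distance (not displacement) is the total path length: add the absolute areas under v-t.
0–5 s: |11| × 5 = 55 cm
5–10 s: |-12| × 5 = 60 cm
10–11 s: |-10| × 1 = 10 cm
11–17 s: |-2| × 6 = 12 cm
17–19 s: |3| × 2 = 6 cm
Total distance = 143 cm

143 cm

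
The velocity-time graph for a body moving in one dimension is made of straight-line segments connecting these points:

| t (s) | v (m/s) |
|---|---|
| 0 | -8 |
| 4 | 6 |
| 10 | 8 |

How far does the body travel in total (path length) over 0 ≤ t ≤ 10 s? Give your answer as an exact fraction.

Total distance travelled is ∫|v| dt — sum the magnitudes of each area piece.
0–4 s: v = 0 at t = 16/7 s; triangle areas 64/7 + 36/7 = 100/7 m
4–10 s: |½(6 + 8)(6)| = 42 m
Total distance = 394/7 m

394/7 m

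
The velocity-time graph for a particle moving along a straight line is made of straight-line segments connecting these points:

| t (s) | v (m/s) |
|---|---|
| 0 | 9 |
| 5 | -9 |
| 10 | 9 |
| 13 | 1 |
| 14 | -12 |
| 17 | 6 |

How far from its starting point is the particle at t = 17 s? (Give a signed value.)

0.5 m

Net displacement equals the area under the velocity-time graph (areas below the axis count negative).
0–5 s: ½(9 + -9)(5) = 0 m
5–10 s: ½(-9 + 9)(5) = 0 m
10–13 s: ½(9 + 1)(3) = 15 m
13–14 s: ½(1 + -12)(1) = -5.5 m
14–17 s: ½(-12 + 6)(3) = -9 m
Net displacement = 0.5 m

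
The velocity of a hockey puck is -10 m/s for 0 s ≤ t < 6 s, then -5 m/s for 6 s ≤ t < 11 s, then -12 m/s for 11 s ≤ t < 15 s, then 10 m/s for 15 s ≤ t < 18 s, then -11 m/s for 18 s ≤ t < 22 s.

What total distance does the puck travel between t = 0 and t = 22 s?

207 m

Distance (not displacement) is the total path length: add the absolute areas under v-t.
0–6 s: |-10| × 6 = 60 m
6–11 s: |-5| × 5 = 25 m
11–15 s: |-12| × 4 = 48 m
15–18 s: |10| × 3 = 30 m
18–22 s: |-11| × 4 = 44 m
Total distance = 207 m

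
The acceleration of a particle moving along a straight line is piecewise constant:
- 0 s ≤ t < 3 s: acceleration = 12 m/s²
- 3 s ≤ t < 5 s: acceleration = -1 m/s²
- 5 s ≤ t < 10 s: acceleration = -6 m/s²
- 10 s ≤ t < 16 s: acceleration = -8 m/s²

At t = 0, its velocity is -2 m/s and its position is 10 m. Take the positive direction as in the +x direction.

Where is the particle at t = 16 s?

On each constant-a segment, Δv = aΔt and Δx = v₀Δt + ½aΔt²; chain segment to segment.
0–3 s: v starts -2 m/s; Δx = -2·3 + ½·12·3² = 48 m; v ends 34 m/s.
3–5 s: v starts 34 m/s; Δx = 34·2 + ½·-1·2² = 66 m; v ends 32 m/s.
5–10 s: v starts 32 m/s; Δx = 32·5 + ½·-6·5² = 85 m; v ends 2 m/s.
10–16 s: v starts 2 m/s; Δx = 2·6 + ½·-8·6² = -132 m; v ends -46 m/s.
x(16) = 10 + Σ Δx = 77 m.

77 m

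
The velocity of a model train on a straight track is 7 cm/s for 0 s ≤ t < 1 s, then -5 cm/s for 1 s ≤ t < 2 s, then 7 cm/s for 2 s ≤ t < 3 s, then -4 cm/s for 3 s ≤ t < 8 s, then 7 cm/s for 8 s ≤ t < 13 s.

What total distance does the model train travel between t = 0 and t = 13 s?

Distance (not displacement) is the total path length: add the absolute areas under v-t.
0–1 s: |7| × 1 = 7 cm
1–2 s: |-5| × 1 = 5 cm
2–3 s: |7| × 1 = 7 cm
3–8 s: |-4| × 5 = 20 cm
8–13 s: |7| × 5 = 35 cm
Total distance = 74 cm

74 cm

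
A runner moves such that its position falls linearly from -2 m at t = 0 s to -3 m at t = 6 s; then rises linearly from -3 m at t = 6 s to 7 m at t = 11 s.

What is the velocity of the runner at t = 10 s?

2 m/s

Velocity is the slope of the x-t graph on 6–11 s: (7 − -3)/(11 − 6) = 2 m/s.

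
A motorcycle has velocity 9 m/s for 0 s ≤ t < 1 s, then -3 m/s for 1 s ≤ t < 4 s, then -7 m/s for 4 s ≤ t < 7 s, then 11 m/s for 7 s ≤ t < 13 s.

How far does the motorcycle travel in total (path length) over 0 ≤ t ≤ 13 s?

Total distance travelled is ∫|v| dt — sum the magnitudes of each area piece.
0–1 s: |9| × 1 = 9 m
1–4 s: |-3| × 3 = 9 m
4–7 s: |-7| × 3 = 21 m
7–13 s: |11| × 6 = 66 m
Total distance = 105 m

105 m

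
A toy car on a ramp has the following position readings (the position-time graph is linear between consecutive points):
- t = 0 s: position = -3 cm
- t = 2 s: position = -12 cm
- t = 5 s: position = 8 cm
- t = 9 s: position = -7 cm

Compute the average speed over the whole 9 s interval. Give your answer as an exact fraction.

44/9 cm/s

Average speed = (total path length)/(elapsed time); on a piecewise-linear x-t graph the path length is Σ|Δx|.
0–2 s: |Δx| = |-12 − -3| = 9 cm
2–5 s: |Δx| = |8 − -12| = 20 cm
5–9 s: |Δx| = |-7 − 8| = 15 cm
Total path = 44 cm; average speed = 44/9 = 44/9 cm/s.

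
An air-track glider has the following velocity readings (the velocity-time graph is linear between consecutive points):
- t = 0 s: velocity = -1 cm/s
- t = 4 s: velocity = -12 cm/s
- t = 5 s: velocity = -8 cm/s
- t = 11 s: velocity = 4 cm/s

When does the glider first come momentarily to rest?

v changes sign on 5–11 s (from -8 to 4); the graph is linear there, so v = 0 at t = 5 + (8)·(11 − 5)/(4 − -8) = 9 s.

t = 9 s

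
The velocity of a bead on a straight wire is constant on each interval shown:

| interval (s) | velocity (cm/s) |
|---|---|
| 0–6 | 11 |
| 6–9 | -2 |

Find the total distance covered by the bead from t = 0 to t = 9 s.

Distance (not displacement) is the total path length: add the absolute areas under v-t.
0–6 s: |11| × 6 = 66 cm
6–9 s: |-2| × 3 = 6 cm
Total distance = 72 cm

72 cm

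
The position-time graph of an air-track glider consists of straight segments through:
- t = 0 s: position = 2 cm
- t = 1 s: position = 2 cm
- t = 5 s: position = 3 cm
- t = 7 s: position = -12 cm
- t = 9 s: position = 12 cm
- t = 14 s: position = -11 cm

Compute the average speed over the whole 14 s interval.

4.5 cm/s

Average speed = (total path length)/(elapsed time); on a piecewise-linear x-t graph the path length is Σ|Δx|.
0–1 s: |Δx| = |2 − 2| = 0 cm
1–5 s: |Δx| = |3 − 2| = 1 cm
5–7 s: |Δx| = |-12 − 3| = 15 cm
7–9 s: |Δx| = |12 − -12| = 24 cm
9–14 s: |Δx| = |-11 − 12| = 23 cm
Total path = 63 cm; average speed = 63/14 = 4.5 cm/s.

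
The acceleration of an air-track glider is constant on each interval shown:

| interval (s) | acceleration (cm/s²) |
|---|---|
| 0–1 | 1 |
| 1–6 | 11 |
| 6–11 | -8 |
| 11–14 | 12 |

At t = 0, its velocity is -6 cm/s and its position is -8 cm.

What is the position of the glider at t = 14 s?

333 cm

On each constant-a segment, Δv = aΔt and Δx = v₀Δt + ½aΔt²; chain segment to segment.
0–1 s: v starts -6 cm/s; Δx = -6·1 + ½·1·1² = -5.5 cm; v ends -5 cm/s.
1–6 s: v starts -5 cm/s; Δx = -5·5 + ½·11·5² = 112.5 cm; v ends 50 cm/s.
6–11 s: v starts 50 cm/s; Δx = 50·5 + ½·-8·5² = 150 cm; v ends 10 cm/s.
11–14 s: v starts 10 cm/s; Δx = 10·3 + ½·12·3² = 84 cm; v ends 46 cm/s.
x(14) = -8 + Σ Δx = 333 cm.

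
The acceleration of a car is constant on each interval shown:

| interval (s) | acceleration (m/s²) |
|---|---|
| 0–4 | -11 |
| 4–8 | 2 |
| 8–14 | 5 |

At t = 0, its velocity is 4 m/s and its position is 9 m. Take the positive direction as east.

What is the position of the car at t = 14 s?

On each constant-a segment, Δv = aΔt and Δx = v₀Δt + ½aΔt²; chain segment to segment.
0–4 s: v starts 4 m/s; Δx = 4·4 + ½·-11·4² = -72 m; v ends -40 m/s.
4–8 s: v starts -40 m/s; Δx = -40·4 + ½·2·4² = -144 m; v ends -32 m/s.
8–14 s: v starts -32 m/s; Δx = -32·6 + ½·5·6² = -102 m; v ends -2 m/s.
x(14) = 9 + Σ Δx = -309 m.

-309 m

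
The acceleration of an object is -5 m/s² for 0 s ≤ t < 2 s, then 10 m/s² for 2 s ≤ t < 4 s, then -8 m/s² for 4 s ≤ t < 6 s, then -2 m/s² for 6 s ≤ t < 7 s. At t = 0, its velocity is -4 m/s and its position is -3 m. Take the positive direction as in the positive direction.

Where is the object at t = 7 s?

On each constant-a segment, Δv = aΔt and Δx = v₀Δt + ½aΔt²; chain segment to segment.
0–2 s: v starts -4 m/s; Δx = -4·2 + ½·-5·2² = -18 m; v ends -14 m/s.
2–4 s: v starts -14 m/s; Δx = -14·2 + ½·10·2² = -8 m; v ends 6 m/s.
4–6 s: v starts 6 m/s; Δx = 6·2 + ½·-8·2² = -4 m; v ends -10 m/s.
6–7 s: v starts -10 m/s; Δx = -10·1 + ½·-2·1² = -11 m; v ends -12 m/s.
x(7) = -3 + Σ Δx = -44 m.

-44 m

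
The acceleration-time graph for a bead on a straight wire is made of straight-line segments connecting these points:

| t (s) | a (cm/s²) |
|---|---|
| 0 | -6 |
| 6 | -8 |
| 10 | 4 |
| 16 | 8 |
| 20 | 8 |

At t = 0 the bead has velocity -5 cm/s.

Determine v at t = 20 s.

13 cm/s

Δv equals the area under the a-t graph; then v = v₀ + Δv.
0–6 s: ½(-6 + -8)(6) = -42 cm/s
6–10 s: ½(-8 + 4)(4) = -8 cm/s
10–16 s: ½(4 + 8)(6) = 36 cm/s
16–20 s: 8 × 4 = 32 cm/s
Δv = 18 cm/s, so v(20) = -5 + (18) = 13 cm/s.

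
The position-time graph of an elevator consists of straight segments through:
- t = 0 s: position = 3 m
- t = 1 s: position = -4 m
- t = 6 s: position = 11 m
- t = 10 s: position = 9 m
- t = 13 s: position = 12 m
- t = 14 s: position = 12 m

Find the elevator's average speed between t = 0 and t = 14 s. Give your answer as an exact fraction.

Average speed = (total path length)/(elapsed time); on a piecewise-linear x-t graph the path length is Σ|Δx|.
0–1 s: |Δx| = |-4 − 3| = 7 m
1–6 s: |Δx| = |11 − -4| = 15 m
6–10 s: |Δx| = |9 − 11| = 2 m
10–13 s: |Δx| = |12 − 9| = 3 m
13–14 s: |Δx| = |12 − 12| = 0 m
Total path = 27 m; average speed = 27/14 = 27/14 m/s.

27/14 m/s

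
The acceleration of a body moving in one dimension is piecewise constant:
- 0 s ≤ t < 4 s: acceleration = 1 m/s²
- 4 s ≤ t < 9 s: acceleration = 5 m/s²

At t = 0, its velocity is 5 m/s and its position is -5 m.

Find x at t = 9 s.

On each constant-a segment, Δv = aΔt and Δx = v₀Δt + ½aΔt²; chain segment to segment.
0–4 s: v starts 5 m/s; Δx = 5·4 + ½·1·4² = 28 m; v ends 9 m/s.
4–9 s: v starts 9 m/s; Δx = 9·5 + ½·5·5² = 107.5 m; v ends 34 m/s.
x(9) = -5 + Σ Δx = 130.5 m.

130.5 m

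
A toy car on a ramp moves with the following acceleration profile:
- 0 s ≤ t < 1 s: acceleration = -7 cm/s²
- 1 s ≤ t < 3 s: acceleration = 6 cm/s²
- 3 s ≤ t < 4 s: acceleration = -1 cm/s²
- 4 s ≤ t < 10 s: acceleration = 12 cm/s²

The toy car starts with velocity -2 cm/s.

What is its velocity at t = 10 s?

Δv equals the area under the a-t graph; then v = v₀ + Δv.
0–1 s: -7 × 1 = -7 cm/s
1–3 s: 6 × 2 = 12 cm/s
3–4 s: -1 × 1 = -1 cm/s
4–10 s: 12 × 6 = 72 cm/s
Δv = 76 cm/s, so v(10) = -2 + (76) = 74 cm/s.

74 cm/s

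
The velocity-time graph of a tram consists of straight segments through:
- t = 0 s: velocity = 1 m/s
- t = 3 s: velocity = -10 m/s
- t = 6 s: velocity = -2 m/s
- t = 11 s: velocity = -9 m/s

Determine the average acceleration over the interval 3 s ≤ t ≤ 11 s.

Average acceleration = Δv/Δt = (-9 − -10)/(11 − 3) = 0.125 m/s².

0.125 m/s²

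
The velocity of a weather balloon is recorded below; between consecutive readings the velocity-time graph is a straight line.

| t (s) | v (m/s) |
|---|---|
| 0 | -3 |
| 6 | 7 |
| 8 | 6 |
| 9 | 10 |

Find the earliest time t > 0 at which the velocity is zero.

t = 1.8 s

v changes sign on 0–6 s (from -3 to 7); the graph is linear there, so v = 0 at t = 0 + (3)·(6 − 0)/(7 − -3) = 1.8 s.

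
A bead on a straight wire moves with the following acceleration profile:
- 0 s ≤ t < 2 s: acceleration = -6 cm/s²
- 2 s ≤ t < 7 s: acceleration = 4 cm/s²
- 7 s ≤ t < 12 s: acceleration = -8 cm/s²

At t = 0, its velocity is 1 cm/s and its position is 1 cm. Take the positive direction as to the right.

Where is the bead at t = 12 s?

-69 cm

On each constant-a segment, Δv = aΔt and Δx = v₀Δt + ½aΔt²; chain segment to segment.
0–2 s: v starts 1 cm/s; Δx = 1·2 + ½·-6·2² = -10 cm; v ends -11 cm/s.
2–7 s: v starts -11 cm/s; Δx = -11·5 + ½·4·5² = -5 cm; v ends 9 cm/s.
7–12 s: v starts 9 cm/s; Δx = 9·5 + ½·-8·5² = -55 cm; v ends -31 cm/s.
x(12) = 1 + Σ Δx = -69 cm.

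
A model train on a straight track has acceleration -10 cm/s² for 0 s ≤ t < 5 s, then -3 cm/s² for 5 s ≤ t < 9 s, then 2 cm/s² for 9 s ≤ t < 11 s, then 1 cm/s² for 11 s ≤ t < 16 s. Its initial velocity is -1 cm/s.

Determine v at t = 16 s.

Δv equals the area under the a-t graph; then v = v₀ + Δv.
0–5 s: -10 × 5 = -50 cm/s
5–9 s: -3 × 4 = -12 cm/s
9–11 s: 2 × 2 = 4 cm/s
11–16 s: 1 × 5 = 5 cm/s
Δv = -53 cm/s, so v(16) = -1 + (-53) = -54 cm/s.

-54 cm/s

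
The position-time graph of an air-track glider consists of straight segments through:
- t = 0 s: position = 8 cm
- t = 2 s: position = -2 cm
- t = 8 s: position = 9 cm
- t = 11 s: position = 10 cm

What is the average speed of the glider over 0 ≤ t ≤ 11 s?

2 cm/s

Average speed = (total path length)/(elapsed time); on a piecewise-linear x-t graph the path length is Σ|Δx|.
0–2 s: |Δx| = |-2 − 8| = 10 cm
2–8 s: |Δx| = |9 − -2| = 11 cm
8–11 s: |Δx| = |10 − 9| = 1 cm
Total path = 22 cm; average speed = 22/11 = 2 cm/s.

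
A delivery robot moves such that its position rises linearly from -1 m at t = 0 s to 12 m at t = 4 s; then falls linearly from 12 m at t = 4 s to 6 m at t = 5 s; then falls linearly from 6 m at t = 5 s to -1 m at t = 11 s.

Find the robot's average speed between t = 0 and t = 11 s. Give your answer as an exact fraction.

Average speed = (total path length)/(elapsed time); on a piecewise-linear x-t graph the path length is Σ|Δx|.
0–4 s: |Δx| = |12 − -1| = 13 m
4–5 s: |Δx| = |6 − 12| = 6 m
5–11 s: |Δx| = |-1 − 6| = 7 m
Total path = 26 m; average speed = 26/11 = 26/11 m/s.

26/11 m/s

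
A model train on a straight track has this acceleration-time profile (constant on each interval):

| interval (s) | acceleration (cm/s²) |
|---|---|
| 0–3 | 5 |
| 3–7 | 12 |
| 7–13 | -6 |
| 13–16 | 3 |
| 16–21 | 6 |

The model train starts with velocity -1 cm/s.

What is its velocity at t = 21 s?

Δv equals the area under the a-t graph; then v = v₀ + Δv.
0–3 s: 5 × 3 = 15 cm/s
3–7 s: 12 × 4 = 48 cm/s
7–13 s: -6 × 6 = -36 cm/s
13–16 s: 3 × 3 = 9 cm/s
16–21 s: 6 × 5 = 30 cm/s
Δv = 66 cm/s, so v(21) = -1 + (66) = 65 cm/s.

65 cm/s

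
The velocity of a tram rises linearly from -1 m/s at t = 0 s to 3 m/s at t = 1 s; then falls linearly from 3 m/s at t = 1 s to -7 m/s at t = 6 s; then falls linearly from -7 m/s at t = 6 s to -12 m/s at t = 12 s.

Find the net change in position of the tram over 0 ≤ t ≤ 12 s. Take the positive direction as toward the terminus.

-66 m

Net displacement equals the area under the velocity-time graph (areas below the axis count negative).
0–1 s: ½(-1 + 3)(1) = 1 m
1–6 s: ½(3 + -7)(5) = -10 m
6–12 s: ½(-7 + -12)(6) = -57 m
Net displacement = -66 m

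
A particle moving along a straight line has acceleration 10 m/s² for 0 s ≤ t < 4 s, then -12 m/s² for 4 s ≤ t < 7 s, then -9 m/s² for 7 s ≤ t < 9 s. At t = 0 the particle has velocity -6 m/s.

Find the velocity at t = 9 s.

Δv equals the area under the a-t graph; then v = v₀ + Δv.
0–4 s: 10 × 4 = 40 m/s
4–7 s: -12 × 3 = -36 m/s
7–9 s: -9 × 2 = -18 m/s
Δv = -14 m/s, so v(9) = -6 + (-14) = -20 m/s.

-20 m/s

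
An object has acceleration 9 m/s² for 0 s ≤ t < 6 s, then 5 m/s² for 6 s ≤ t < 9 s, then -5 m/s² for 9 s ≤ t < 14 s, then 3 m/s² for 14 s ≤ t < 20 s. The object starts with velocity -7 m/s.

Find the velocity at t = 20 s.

Δv equals the area under the a-t graph; then v = v₀ + Δv.
0–6 s: 9 × 6 = 54 m/s
6–9 s: 5 × 3 = 15 m/s
9–14 s: -5 × 5 = -25 m/s
14–20 s: 3 × 6 = 18 m/s
Δv = 62 m/s, so v(20) = -7 + (62) = 55 m/s.

55 m/s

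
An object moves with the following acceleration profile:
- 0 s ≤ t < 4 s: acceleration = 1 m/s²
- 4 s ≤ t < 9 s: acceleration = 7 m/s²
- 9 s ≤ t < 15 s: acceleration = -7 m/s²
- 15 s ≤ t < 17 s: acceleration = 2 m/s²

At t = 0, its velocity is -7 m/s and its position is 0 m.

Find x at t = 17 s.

102.5 m

On each constant-a segment, Δv = aΔt and Δx = v₀Δt + ½aΔt²; chain segment to segment.
0–4 s: v starts -7 m/s; Δx = -7·4 + ½·1·4² = -20 m; v ends -3 m/s.
4–9 s: v starts -3 m/s; Δx = -3·5 + ½·7·5² = 72.5 m; v ends 32 m/s.
9–15 s: v starts 32 m/s; Δx = 32·6 + ½·-7·6² = 66 m; v ends -10 m/s.
15–17 s: v starts -10 m/s; Δx = -10·2 + ½·2·2² = -16 m; v ends -6 m/s.
x(17) = 0 + Σ Δx = 102.5 m.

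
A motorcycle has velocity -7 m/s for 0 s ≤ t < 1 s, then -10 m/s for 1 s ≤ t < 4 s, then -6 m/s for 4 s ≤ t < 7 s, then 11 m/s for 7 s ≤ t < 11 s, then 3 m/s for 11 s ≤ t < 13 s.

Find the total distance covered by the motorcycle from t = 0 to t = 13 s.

105 m

Total distance travelled is ∫|v| dt — sum the magnitudes of each area piece.
0–1 s: |-7| × 1 = 7 m
1–4 s: |-10| × 3 = 30 m
4–7 s: |-6| × 3 = 18 m
7–11 s: |11| × 4 = 44 m
11–13 s: |3| × 2 = 6 m
Total distance = 105 m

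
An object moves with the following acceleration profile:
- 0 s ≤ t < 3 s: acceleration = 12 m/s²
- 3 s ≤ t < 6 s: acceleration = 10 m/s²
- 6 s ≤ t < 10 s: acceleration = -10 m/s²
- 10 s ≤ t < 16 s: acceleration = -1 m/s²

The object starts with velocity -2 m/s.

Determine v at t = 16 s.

18 m/s

Δv equals the area under the a-t graph; then v = v₀ + Δv.
0–3 s: 12 × 3 = 36 m/s
3–6 s: 10 × 3 = 30 m/s
6–10 s: -10 × 4 = -40 m/s
10–16 s: -1 × 6 = -6 m/s
Δv = 20 m/s, so v(16) = -2 + (20) = 18 m/s.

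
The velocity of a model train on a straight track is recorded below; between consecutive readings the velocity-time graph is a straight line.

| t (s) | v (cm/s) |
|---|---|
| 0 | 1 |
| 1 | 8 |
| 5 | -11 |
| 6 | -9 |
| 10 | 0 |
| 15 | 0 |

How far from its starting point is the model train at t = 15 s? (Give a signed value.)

Displacement is the signed area under the v-t curve.
0–1 s: ½(1 + 8)(1) = 4.5 cm
1–5 s: ½(8 + -11)(4) = -6 cm
5–6 s: ½(-11 + -9)(1) = -10 cm
6–10 s: ½(-9 + 0)(4) = -18 cm
10–15 s: 0 × 5 = 0 cm
Net displacement = -29.5 cm

-29.5 cm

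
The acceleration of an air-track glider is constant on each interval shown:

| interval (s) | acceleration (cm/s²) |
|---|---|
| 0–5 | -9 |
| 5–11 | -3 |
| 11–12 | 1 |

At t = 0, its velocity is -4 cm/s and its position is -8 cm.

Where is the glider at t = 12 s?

-555 cm

On each constant-a segment, Δv = aΔt and Δx = v₀Δt + ½aΔt²; chain segment to segment.
0–5 s: v starts -4 cm/s; Δx = -4·5 + ½·-9·5² = -132.5 cm; v ends -49 cm/s.
5–11 s: v starts -49 cm/s; Δx = -49·6 + ½·-3·6² = -348 cm; v ends -67 cm/s.
11–12 s: v starts -67 cm/s; Δx = -67·1 + ½·1·1² = -66.5 cm; v ends -66 cm/s.
x(12) = -8 + Σ Δx = -555 cm.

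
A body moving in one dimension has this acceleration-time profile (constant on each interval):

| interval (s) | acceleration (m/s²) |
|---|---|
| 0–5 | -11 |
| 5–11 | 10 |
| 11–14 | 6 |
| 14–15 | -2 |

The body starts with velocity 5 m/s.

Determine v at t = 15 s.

26 m/s

Δv equals the area under the a-t graph; then v = v₀ + Δv.
0–5 s: -11 × 5 = -55 m/s
5–11 s: 10 × 6 = 60 m/s
11–14 s: 6 × 3 = 18 m/s
14–15 s: -2 × 1 = -2 m/s
Δv = 21 m/s, so v(15) = 5 + (21) = 26 m/s.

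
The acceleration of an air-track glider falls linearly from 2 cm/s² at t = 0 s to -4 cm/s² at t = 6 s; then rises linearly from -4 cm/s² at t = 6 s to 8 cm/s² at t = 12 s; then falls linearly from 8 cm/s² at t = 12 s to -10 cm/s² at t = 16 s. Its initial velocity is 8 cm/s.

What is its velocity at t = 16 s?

Δv equals the area under the a-t graph; then v = v₀ + Δv.
0–6 s: ½(2 + -4)(6) = -6 cm/s
6–12 s: ½(-4 + 8)(6) = 12 cm/s
12–16 s: ½(8 + -10)(4) = -4 cm/s
Δv = 2 cm/s, so v(16) = 8 + (2) = 10 cm/s.

10 cm/s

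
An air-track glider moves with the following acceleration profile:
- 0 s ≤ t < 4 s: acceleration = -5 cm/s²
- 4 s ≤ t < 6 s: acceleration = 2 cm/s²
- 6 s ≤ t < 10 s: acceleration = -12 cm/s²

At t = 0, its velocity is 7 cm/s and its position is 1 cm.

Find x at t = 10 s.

On each constant-a segment, Δv = aΔt and Δx = v₀Δt + ½aΔt²; chain segment to segment.
0–4 s: v starts 7 cm/s; Δx = 7·4 + ½·-5·4² = -12 cm; v ends -13 cm/s.
4–6 s: v starts -13 cm/s; Δx = -13·2 + ½·2·2² = -22 cm; v ends -9 cm/s.
6–10 s: v starts -9 cm/s; Δx = -9·4 + ½·-12·4² = -132 cm; v ends -57 cm/s.
x(10) = 1 + Σ Δx = -165 cm.

-165 cm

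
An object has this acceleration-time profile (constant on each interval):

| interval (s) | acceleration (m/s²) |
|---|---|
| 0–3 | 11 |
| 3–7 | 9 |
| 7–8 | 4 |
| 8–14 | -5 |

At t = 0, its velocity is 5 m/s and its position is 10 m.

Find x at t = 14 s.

752.5 m

On each constant-a segment, Δv = aΔt and Δx = v₀Δt + ½aΔt²; chain segment to segment.
0–3 s: v starts 5 m/s; Δx = 5·3 + ½·11·3² = 64.5 m; v ends 38 m/s.
3–7 s: v starts 38 m/s; Δx = 38·4 + ½·9·4² = 224 m; v ends 74 m/s.
7–8 s: v starts 74 m/s; Δx = 74·1 + ½·4·1² = 76 m; v ends 78 m/s.
8–14 s: v starts 78 m/s; Δx = 78·6 + ½·-5·6² = 378 m; v ends 48 m/s.
x(14) = 10 + Σ Δx = 752.5 m.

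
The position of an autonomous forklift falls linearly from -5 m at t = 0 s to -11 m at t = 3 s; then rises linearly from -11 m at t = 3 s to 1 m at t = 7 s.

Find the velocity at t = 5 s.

3 m/s

Velocity is the slope of the x-t graph on 3–7 s: (1 − -11)/(7 − 3) = 3 m/s.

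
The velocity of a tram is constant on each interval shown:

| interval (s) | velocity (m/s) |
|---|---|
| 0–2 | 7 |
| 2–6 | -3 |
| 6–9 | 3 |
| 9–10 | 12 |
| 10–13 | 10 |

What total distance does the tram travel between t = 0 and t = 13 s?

77 m

Total distance travelled is ∫|v| dt — sum the magnitudes of each area piece.
0–2 s: |7| × 2 = 14 m
2–6 s: |-3| × 4 = 12 m
6–9 s: |3| × 3 = 9 m
9–10 s: |12| × 1 = 12 m
10–13 s: |10| × 3 = 30 m
Total distance = 77 m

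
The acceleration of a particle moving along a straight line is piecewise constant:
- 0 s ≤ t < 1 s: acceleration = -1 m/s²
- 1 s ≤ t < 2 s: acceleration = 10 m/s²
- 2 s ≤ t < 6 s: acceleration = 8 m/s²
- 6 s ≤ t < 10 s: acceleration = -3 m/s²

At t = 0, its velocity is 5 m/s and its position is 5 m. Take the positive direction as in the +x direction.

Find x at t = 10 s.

On each constant-a segment, Δv = aΔt and Δx = v₀Δt + ½aΔt²; chain segment to segment.
0–1 s: v starts 5 m/s; Δx = 5·1 + ½·-1·1² = 4.5 m; v ends 4 m/s.
1–2 s: v starts 4 m/s; Δx = 4·1 + ½·10·1² = 9 m; v ends 14 m/s.
2–6 s: v starts 14 m/s; Δx = 14·4 + ½·8·4² = 120 m; v ends 46 m/s.
6–10 s: v starts 46 m/s; Δx = 46·4 + ½·-3·4² = 160 m; v ends 34 m/s.
x(10) = 5 + Σ Δx = 298.5 m.

298.5 m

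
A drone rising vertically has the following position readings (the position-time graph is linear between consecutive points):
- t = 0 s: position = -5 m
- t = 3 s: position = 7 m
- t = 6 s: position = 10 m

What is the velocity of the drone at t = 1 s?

4 m/s

Velocity is the slope of the x-t graph on 0–3 s: (7 − -5)/(3 − 0) = 4 m/s.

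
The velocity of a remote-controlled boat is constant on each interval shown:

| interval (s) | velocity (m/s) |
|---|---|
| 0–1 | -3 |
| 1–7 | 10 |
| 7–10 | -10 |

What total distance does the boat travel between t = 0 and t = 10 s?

Distance (not displacement) is the total path length: add the absolute areas under v-t.
0–1 s: |-3| × 1 = 3 m
1–7 s: |10| × 6 = 60 m
7–10 s: |-10| × 3 = 30 m
Total distance = 93 m

93 m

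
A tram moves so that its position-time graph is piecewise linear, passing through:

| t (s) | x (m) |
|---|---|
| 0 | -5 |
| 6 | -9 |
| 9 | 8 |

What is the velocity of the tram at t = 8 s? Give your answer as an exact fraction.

17/3 m/s

Velocity is the slope of the x-t graph on 6–9 s: (8 − -9)/(9 − 6) = 17/3 m/s.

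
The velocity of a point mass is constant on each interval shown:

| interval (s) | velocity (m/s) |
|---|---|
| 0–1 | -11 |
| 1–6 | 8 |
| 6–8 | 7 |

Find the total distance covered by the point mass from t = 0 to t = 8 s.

65 m

Distance (not displacement) is the total path length: add the absolute areas under v-t.
0–1 s: |-11| × 1 = 11 m
1–6 s: |8| × 5 = 40 m
6–8 s: |7| × 2 = 14 m
Total distance = 65 m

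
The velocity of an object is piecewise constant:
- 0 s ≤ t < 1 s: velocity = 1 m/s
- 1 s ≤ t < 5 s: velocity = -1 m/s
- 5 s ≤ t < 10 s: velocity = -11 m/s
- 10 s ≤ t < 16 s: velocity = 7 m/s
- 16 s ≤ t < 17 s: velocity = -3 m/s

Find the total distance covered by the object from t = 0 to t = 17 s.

105 m

Total distance travelled is ∫|v| dt — sum the magnitudes of each area piece.
0–1 s: |1| × 1 = 1 m
1–5 s: |-1| × 4 = 4 m
5–10 s: |-11| × 5 = 55 m
10–16 s: |7| × 6 = 42 m
16–17 s: |-3| × 1 = 3 m
Total distance = 105 m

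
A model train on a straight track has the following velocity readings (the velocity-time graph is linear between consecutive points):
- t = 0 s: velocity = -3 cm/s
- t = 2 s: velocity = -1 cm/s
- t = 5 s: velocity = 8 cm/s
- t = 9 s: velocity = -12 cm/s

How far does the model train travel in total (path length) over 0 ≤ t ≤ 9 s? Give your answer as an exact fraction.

1069/30 cm

Total distance travelled is ∫|v| dt — sum the magnitudes of each area piece.
0–2 s: |½(-3 + -1)(2)| = 4 cm
2–5 s: v = 0 at t = 7/3 s; triangle areas 1/6 + 32/3 = 65/6 cm
5–9 s: v = 0 at t = 6.6 s; triangle areas 6.4 + 14.4 = 20.8 cm
Total distance = 1069/30 cm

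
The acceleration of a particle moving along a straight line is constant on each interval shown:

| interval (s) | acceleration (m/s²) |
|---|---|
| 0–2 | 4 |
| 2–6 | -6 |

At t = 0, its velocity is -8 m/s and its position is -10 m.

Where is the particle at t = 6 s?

On each constant-a segment, Δv = aΔt and Δx = v₀Δt + ½aΔt²; chain segment to segment.
0–2 s: v starts -8 m/s; Δx = -8·2 + ½·4·2² = -8 m; v ends 0 m/s.
2–6 s: v starts 0 m/s; Δx = 0·4 + ½·-6·4² = -48 m; v ends -24 m/s.
x(6) = -10 + Σ Δx = -66 m.

-66 m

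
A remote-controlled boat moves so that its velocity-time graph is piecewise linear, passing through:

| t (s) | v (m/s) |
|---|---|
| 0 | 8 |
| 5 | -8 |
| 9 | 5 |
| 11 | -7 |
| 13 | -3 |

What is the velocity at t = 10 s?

On 9–11 s the graph is linear from 5 to -7 m/s: v(10) = 5 + (-7 − 5)·(10 − 9)/(11 − 9) = -1 m/s.

-1 m/s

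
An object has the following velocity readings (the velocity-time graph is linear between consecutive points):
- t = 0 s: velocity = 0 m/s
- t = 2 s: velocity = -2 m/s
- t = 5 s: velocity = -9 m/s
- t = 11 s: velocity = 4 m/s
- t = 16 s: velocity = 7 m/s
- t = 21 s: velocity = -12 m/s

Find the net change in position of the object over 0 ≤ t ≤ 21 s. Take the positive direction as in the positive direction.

-18.5 m

Displacement is the signed area under the v-t curve.
0–2 s: ½(0 + -2)(2) = -2 m
2–5 s: ½(-2 + -9)(3) = -16.5 m
5–11 s: ½(-9 + 4)(6) = -15 m
11–16 s: ½(4 + 7)(5) = 27.5 m
16–21 s: ½(7 + -12)(5) = -12.5 m
Net displacement = -18.5 m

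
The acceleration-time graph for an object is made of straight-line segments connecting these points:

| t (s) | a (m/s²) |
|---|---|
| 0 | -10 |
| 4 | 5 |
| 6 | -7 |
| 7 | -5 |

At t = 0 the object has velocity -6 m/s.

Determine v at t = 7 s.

-24 m/s

Δv equals the area under the a-t graph; then v = v₀ + Δv.
0–4 s: ½(-10 + 5)(4) = -10 m/s
4–6 s: ½(5 + -7)(2) = -2 m/s
6–7 s: ½(-7 + -5)(1) = -6 m/s
Δv = -18 m/s, so v(7) = -6 + (-18) = -24 m/s.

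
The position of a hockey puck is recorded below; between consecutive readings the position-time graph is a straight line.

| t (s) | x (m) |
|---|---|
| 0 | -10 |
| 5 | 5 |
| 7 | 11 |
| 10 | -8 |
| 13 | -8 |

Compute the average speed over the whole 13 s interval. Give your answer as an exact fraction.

Average speed = (total path length)/(elapsed time); on a piecewise-linear x-t graph the path length is Σ|Δx|.
0–5 s: |Δx| = |5 − -10| = 15 m
5–7 s: |Δx| = |11 − 5| = 6 m
7–10 s: |Δx| = |-8 − 11| = 19 m
10–13 s: |Δx| = |-8 − -8| = 0 m
Total path = 40 m; average speed = 40/13 = 40/13 m/s.

40/13 m/s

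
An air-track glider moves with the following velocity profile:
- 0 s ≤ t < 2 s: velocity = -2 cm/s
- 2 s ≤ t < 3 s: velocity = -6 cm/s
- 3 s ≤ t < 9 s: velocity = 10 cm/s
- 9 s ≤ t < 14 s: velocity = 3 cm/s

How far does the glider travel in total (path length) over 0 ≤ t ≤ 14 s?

85 cm

Distance (not displacement) is the total path length: add the absolute areas under v-t.
0–2 s: |-2| × 2 = 4 cm
2–3 s: |-6| × 1 = 6 cm
3–9 s: |10| × 6 = 60 cm
9–14 s: |3| × 5 = 15 cm
Total distance = 85 cm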